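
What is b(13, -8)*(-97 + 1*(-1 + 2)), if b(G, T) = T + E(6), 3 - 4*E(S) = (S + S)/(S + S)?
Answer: 720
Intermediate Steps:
E(S) = 1/2 (E(S) = 3/4 - (S + S)/(4*(S + S)) = 3/4 - 2*S/(4*(2*S)) = 3/4 - 2*S*1/(2*S)/4 = 3/4 - 1/4*1 = 3/4 - 1/4 = 1/2)
b(G, T) = 1/2 + T (b(G, T) = T + 1/2 = 1/2 + T)
b(13, -8)*(-97 + 1*(-1 + 2)) = (1/2 - 8)*(-97 + 1*(-1 + 2)) = -15*(-97 + 1*1)/2 = -15*(-97 + 1)/2 = -15/2*(-96) = 720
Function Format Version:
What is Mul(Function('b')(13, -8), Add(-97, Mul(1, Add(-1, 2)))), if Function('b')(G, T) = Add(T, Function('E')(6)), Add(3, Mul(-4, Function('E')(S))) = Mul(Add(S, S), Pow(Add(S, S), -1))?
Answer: 720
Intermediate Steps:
Function('E')(S) = Rational(1, 2) (Function('E')(S) = Add(Rational(3, 4), Mul(Rational(-1, 4), Mul(Add(S, S), Pow(Add(S, S), -1)))) = Add(Rational(3, 4), Mul(Rational(-1, 4), Mul(Mul(2, S), Pow(Mul(2, S), -1)))) = Add(Rational(3, 4), Mul(Rational(-1, 4), Mul(Mul(2, S), Mul(Rational(1, 2), Pow(S, -1))))) = Add(Rational(3, 4), Mul(Rational(-1, 4), 1)) = Add(Rational(3, 4), Rational(-1, 4)) = Rational(1, 2))
Function('b')(G, T) = Add(Rational(1, 2), T) (Function('b')(G, T) = Add(T, Rational(1, 2)) = Add(Rational(1, 2), T))
Mul(Function('b')(13, -8), Add(-97, Mul(1, Add(-1, 2)))) = Mul(Add(Rational(1, 2), -8), Add(-97, Mul(1, Add(-1, 2)))) = Mul(Rational(-15, 2), Add(-97, Mul(1, 1))) = Mul(Rational(-15, 2), Add(-97, 1)) = Mul(Rational(-15, 2), -96) = 720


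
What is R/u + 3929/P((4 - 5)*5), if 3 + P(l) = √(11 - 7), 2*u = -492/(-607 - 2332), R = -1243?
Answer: -4619711/246 ≈ -18779.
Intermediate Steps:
u = 246/2939 (u = (-492/(-607 - 2332))/2 = (-492/(-2939))/2 = (-492*(-1/2939))/2 = (½)*(492/2939) = 246/2939 ≈ 0.083702)
P(l) = -1 (P(l) = -3 + √(11 - 7) = -3 + √4 = -3 + 2 = -1)
R/u + 3929/P((4 - 5)*5) = -1243/246/2939 + 3929/(-1) = -1243*2939/246 + 3929*(-1) = -3653177/246 - 3929 = -4619711/246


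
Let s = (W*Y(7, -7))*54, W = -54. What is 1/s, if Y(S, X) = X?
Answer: 1/20412 ≈ 4.8991e-5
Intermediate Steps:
s = 20412 (s = -54*(-7)*54 = 378*54 = 20412)
1/s = 1/20412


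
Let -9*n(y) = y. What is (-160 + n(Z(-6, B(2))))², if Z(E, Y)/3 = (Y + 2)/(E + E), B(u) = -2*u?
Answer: 8300161/324 ≈ 25618.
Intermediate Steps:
Z(E, Y) = 3*(2 + Y)/(2*E) (Z(E, Y) = 3*((Y + 2)/(E + E)) = 3*((2 + Y)/((2*E))) = 3*((2 + Y)*(1/(2*E))) = 3*((2 + Y)/(2*E)) = 3*(2 + Y)/(2*E))
n(y) = -y/9
(-160 + n(Z(-6, B(2))))² = (-160 - (2 - 2*2)/(6*(-6)))² = (-160 - (-1)*(2 - 4)/(6*6))² = (-160 - (-1)*(-2)/(6*6))² = (-160 - ⅑*½)² = (-160 - 1/18)² = (-2881/18)² = 8300161/324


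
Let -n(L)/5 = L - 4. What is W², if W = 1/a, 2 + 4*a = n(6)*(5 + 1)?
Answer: 4/961 ≈ 0.0041623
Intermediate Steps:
n(L) = 20 - 5*L (n(L) = -5*(L - 4) = -5*(-4 + L) = 20 - 5*L)
a = -31/2 (a = -½ + ((20 - 5*6)*(5 + 1))/4 = -½ + ((20 - 30)*6)/4 = -½ + (-10*6)/4 = -½ + (¼)*(-60) = -½ - 15 = -31/2 ≈ -15.500)
W = -2/31 (W = 1/(-31/2) = -2/31 ≈ -0.064516)
W² = (-2/31)² = 4/961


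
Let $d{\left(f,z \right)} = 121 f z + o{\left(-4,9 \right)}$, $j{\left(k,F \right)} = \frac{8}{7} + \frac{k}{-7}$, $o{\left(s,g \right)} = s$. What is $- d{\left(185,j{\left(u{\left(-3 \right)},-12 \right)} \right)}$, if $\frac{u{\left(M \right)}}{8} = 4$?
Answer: $\frac{537268}{7} \approx 76753.0$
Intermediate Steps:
$u{\left(M \right)} = 32$ ($u{\left(M \right)} = 8 \cdot 4 = 32$)
$j{\left(k,F \right)} = \frac{8}{7} - \frac{k}{7}$ ($j{\left(k,F \right)} = 8 \cdot \frac{1}{7} + k \left(- \frac{1}{7}\right) = \frac{8}{7} - \frac{k}{7}$)
$d{\left(f,z \right)} = -4 + 121 f z$ ($d{\left(f,z \right)} = 121 f z - 4 = -4 + 121 f z$)
$- d{\left(185,j{\left(u{\left(-3 \right)},-12 \right)} \right)} = - (-4 + 121 \cdot 185 \left(\frac{8}{7} - \frac{32}{7}\right)) = - (-4 + 121 \cdot 185 \left(- \frac{24}{7}\right)) = - (-4 - \frac{537240}{7}) = \left(-1\right) \left(- \frac{537268}{7}\right) = \frac{537268}{7}$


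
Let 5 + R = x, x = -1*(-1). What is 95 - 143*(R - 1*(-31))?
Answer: -3766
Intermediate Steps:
x = 1
R = -4 (R = -5 + 1 = -4)
95 - 143*(R - 1*(-31)) = 95 - 143*(-4 - 1*(-31)) = 95 - 143*(-4 + 31) = 95 - 143*27 = 95 - 3861 = -3766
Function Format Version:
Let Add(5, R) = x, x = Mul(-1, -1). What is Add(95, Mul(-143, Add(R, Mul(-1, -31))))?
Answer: -3766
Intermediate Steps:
x = 1
R = -4 (R = Add(-5, 1) = -4)
Add(95, Mul(-143, Add(R, Mul(-1, -31)))) = Add(95, Mul(-143, Add(-4, Mul(-1, -31)))) = Add(95, Mul(-143, Add(-4, 31))) = Add(95, Mul(-143, 27)) = Add(95, -3861) = -3766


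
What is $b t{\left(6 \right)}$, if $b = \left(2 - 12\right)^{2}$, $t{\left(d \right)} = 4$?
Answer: $400$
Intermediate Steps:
$b = 100$ ($b = \left(-10\right)^{2} = 100$)
$b t{\left(6 \right)} = 100 \cdot 4 = 400$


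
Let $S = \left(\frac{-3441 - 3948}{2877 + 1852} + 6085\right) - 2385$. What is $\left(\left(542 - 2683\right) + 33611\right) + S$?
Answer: $\frac{166311541}{4729} \approx 35168.0$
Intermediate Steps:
$S = \frac{17489911}{4729}$ ($S = \left(- \frac{7389}{4729} + 6085\right) - 2385 = \frac{28768576}{4729} - 2385 = \frac{17489911}{4729} \approx 3698.4$)
$\left(\left(542 - 2683\right) + 33611\right) + S = \left(\left(542 - 2683\right) + 33611\right) + \frac{17489911}{4729} = \left(-2141 + 33611\right) + \frac{17489911}{4729} = 31470 + \frac{17489911}{4729} = \frac{166311541}{4729}$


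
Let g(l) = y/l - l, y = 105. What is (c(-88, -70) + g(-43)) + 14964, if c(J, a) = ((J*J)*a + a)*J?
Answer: 2052140796/43 ≈ 4.7724e+7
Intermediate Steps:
c(J, a) = J*(a + a*J**2) (c(J, a) = (J**2*a + a)*J = (a*J**2 + a)*J = (a + a*J**2)*J = J*(a + a*J**2))
g(l) = -l + 105/l (g(l) = 105/l - l = -l + 105/l)
(c(-88, -70) + g(-43)) + 14964 = (-88*(-70)*(1 + (-88)**2) + (-1*(-43) + 105/(-43))) + 14964 = (-88*(-70)*(1 + 7744) + (43 + 105*(-1/43))) + 14964 = (-88*(-70)*7745 + (43 - 105/43)) + 14964 = (47709200 + 1744/43) + 14964 = 2051497344/43 + 14964 = 2052140796/43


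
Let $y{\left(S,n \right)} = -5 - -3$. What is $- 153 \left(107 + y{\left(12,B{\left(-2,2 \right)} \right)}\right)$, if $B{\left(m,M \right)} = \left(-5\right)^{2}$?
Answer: $-16065$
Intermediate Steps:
$B{\left(m,M \right)} = 25$
$y{\left(S,n \right)} = -2$ ($y{\left(S,n \right)} = -5 + 3 = -2$)
$- 153 \left(107 + y{\left(12,B{\left(-2,2 \right)} \right)}\right) = - 153 \left(107 - 2\right) = \left(-153\right) 105 = -16065$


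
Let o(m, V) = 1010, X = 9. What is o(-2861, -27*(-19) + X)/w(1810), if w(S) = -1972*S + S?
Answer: -101/356751 ≈ -0.00028311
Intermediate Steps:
w(S) = -1971*S
o(-2861, -27*(-19) + X)/w(1810) = 1010/((-1971*1810)) = 1010/(-3567510) = 1010*(-1/3567510) = -101/356751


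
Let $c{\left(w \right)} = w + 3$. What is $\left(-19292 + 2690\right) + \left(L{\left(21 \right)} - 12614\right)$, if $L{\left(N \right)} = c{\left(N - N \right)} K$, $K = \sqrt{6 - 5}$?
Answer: $-29213$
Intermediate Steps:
$c{\left(w \right)} = 3 + w$
$K = 1$ ($K = \sqrt{1} = 1$)
$L{\left(N \right)} = 3$ ($L{\left(N \right)} = \left(3 + \left(N - N\right)\right) 1 = \left(3 + 0\right) 1 = 3 \cdot 1 = 3$)
$\left(-19292 + 2690\right) + \left(L{\left(21 \right)} - 12614\right) = \left(-19292 + 2690\right) + \left(3 - 12614\right) = -16602 - 12611 = -29213$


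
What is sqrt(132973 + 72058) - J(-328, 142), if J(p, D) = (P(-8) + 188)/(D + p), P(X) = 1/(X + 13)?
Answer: 941/930 + sqrt(205031) ≈ 453.82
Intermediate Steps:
P(X) = 1/(13 + X)
J(p, D) = 941/(5*(D + p)) (J(p, D) = (1/(13 - 8) + 188)/(D + p) = (1/5 + 188)/(D + p) = 941/(5*(D + p)))
sqrt(132973 + 72058) - J(-328, 142) = sqrt(132973 + 72058) - 941/(5*(142 - 328)) = sqrt(205031) - 941/(5*(-186)) = sqrt(205031) - 941*(-1)/(5*186) = sqrt(205031) - 1*(-941/930) = sqrt(205031) + 941/930 = 941/930 + sqrt(205031)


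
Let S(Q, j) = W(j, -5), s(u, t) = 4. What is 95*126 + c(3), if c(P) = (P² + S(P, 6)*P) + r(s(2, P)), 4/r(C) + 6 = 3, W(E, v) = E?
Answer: 35987/3 ≈ 11996.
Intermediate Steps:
S(Q, j) = j
r(C) = -4/3 (r(C) = 4/(-6 + 3) = 4/(-3) = 4*(-⅓) = -4/3)
c(P) = -4/3 + P² + 6*P (c(P) = (P² + 6*P) - 4/3 = -4/3 + P² + 6*P)
95*126 + c(3) = 95*126 + (-4/3 + 3² + 6*3) = 11970 + (-4/3 + 9 + 18) = 11970 + 77/3 = 35987/3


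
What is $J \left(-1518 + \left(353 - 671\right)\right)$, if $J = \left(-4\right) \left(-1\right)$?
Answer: $-7344$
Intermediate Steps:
$J = 4$
$J \left(-1518 + \left(353 - 671\right)\right) = 4 \left(-1518 + \left(353 - 671\right)\right) = 4 \left(-1518 - 318\right) = 4 \left(-1836\right) = -7344$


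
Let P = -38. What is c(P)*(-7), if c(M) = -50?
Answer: 350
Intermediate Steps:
c(P)*(-7) = -50*(-7) = 350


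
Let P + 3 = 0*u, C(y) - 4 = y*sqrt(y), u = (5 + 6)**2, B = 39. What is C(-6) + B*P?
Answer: -113 - 6*I*sqrt(6) ≈ -113.0 - 14.697*I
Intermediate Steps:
u = 121 (u = 11**2 = 121)
C(y) = 4 + y**(3/2) (C(y) = 4 + y*sqrt(y) = 4 + y**(3/2))
P = -3 (P = -3 + 0*121 = -3 + 0 = -3)
C(-6) + B*P = (4 + (-6)**(3/2)) + 39*(-3) = (4 - 6*I*sqrt(6)) - 117 = -113 - 6*I*sqrt(6)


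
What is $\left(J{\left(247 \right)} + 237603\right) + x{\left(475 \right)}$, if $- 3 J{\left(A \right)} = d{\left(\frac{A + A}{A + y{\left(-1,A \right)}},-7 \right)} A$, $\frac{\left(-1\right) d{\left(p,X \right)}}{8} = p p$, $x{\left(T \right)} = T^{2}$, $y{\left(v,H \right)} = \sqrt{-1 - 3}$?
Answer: $\frac{1734211990684092}{3722586169} - \frac{476428554368 i}{11167758507} \approx 4.6586 \cdot 10^{5} - 42.661 i$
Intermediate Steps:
$y{\left(v,H \right)} = 2 i$ ($y{\left(v,H \right)} = \sqrt{-4} = 2 i$)
$d{\left(p,X \right)} = - 8 p^{2}$ ($d{\left(p,X \right)} = - 8 p p = - 8 p^{2}$)
$J{\left(A \right)} = \frac{32 A^{3}}{3 \left(A + 2 i\right)^{2}}$ ($J{\left(A \right)} = - \frac{- 8 \left(\frac{A + A}{A + 2 i}\right)^{2} A}{3} = - \frac{- 8 \left(\frac{2 A}{A + 2 i}\right)^{2} A}{3} = - \frac{- 8 \frac{4 A^{2}}{\left(A + 2 i\right)^{2}} A}{3} = - \frac{- \frac{32 A^{2}}{\left(A + 2 i\right)^{2}} A}{3} = - \frac{\left(-32\right) A^{3} \frac{1}{\left(A + 2 i\right)^{2}}}{3} = \frac{32 A^{3}}{3 \left(A + 2 i\right)^{2}}$)
$\left(J{\left(247 \right)} + 237603\right) + x{\left(475 \right)} = \left(\frac{32 \cdot 247^{3}}{3 \left(247 + 2 i\right)^{2}} + 237603\right) + 475^{2} = \left(\frac{32}{3} \cdot 15069223 \frac{1}{\left(247 + 2 i\right)^{2}} + 237603\right) + 225625 = \left(\frac{482215136}{3 \left(247 + 2 i\right)^{2}} + 237603\right) + 225625 = \left(237603 + \frac{482215136}{3 \left(247 + 2 i\right)^{2}}\right) + 225625 = 463228 + \frac{482215136}{3 \left(247 + 2 i\right)^{2}}$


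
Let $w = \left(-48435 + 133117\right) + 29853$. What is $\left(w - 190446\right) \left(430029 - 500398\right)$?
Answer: $5341781159$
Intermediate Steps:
$w = 114535$ ($w = 84682 + 29853 = 114535$)
$\left(w - 190446\right) \left(430029 - 500398\right) = \left(114535 - 190446\right) \left(430029 - 500398\right) = \left(-75911\right) \left(-70369\right) = 5341781159$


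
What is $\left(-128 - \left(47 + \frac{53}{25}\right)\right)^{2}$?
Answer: $\frac{19607184}{625} \approx 31372.0$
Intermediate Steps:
$\left(-128 - \left(47 + \frac{53}{25}\right)\right)^{2} = \left(-128 - \frac{1228}{25}\right)^{2} = \left(- \frac{4428}{25}\right)^{2} = \frac{19607184}{625}$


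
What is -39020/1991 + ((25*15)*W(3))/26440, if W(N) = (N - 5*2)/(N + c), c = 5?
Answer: -1651747355/84227264 ≈ -19.611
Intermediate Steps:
W(N) = (-10 + N)/(5 + N) (W(N) = (N - 5*2)/(N + 5) = (N - 10)/(5 + N) = (-10 + N)/(5 + N))
-39020/1991 + ((25*15)*W(3))/26440 = -39020/1991 + ((25*15)*((-10 + 3)/(5 + 3)))/26440 = -39020*1/1991 + (375*(-7/8))*(1/26440) = -39020/1991 + (375*((1/8)*(-7)))*(1/26440) = -39020/1991 + (375*(-7/8))*(1/26440) = -39020/1991 - 2625/8*1/26440 = -39020/1991 - 525/42304 = -1651747355/84227264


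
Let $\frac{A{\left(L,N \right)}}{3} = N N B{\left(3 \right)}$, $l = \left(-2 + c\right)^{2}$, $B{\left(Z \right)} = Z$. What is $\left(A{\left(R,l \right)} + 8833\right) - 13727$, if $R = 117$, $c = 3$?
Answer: $-4885$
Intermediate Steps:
$l = 1$ ($l = \left(-2 + 3\right)^{2} = 1^{2} = 1$)
$A{\left(L,N \right)} = 9 N^{2}$ ($A{\left(L,N \right)} = 3 N N 3 = 3 N^{2} \cdot 3 = 3 \cdot 3 N^{2} = 9 N^{2}$)
$\left(A{\left(R,l \right)} + 8833\right) - 13727 = \left(9 \cdot 1^{2} + 8833\right) - 13727 = \left(9 \cdot 1 + 8833\right) - 13727 = \left(9 + 8833\right) - 13727 = 8842 - 13727 = -4885$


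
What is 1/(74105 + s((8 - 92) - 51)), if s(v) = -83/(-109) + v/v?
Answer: 109/8077637 ≈ 1.3494e-5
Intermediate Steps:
s(v) = 192/109 (s(v) = -83*(-1/109) + 1 = 83/109 + 1 = 192/109)
1/(74105 + s((8 - 92) - 51)) = 1/(74105 + 192/109) = 1/(8077637/109) = 109/8077637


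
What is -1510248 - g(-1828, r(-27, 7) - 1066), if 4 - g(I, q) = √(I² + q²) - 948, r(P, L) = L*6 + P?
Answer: -1511200 + √4446185 ≈ -1.5091e+6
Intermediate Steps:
r(P, L) = P + 6*L (r(P, L) = 6*L + P = P + 6*L)
g(I, q) = 952 - √(I² + q²) (g(I, q) = 4 - (√(I² + q²) - 948) = 4 - (-948 + √(I² + q²)) = 4 + (948 - √(I² + q²)) = 952 - √(I² + q²))
-1510248 - g(-1828, r(-27, 7) - 1066) = -1510248 - (952 - √((-1828)² + ((-27 + 6*7) - 1066)²)) = -1510248 - (952 - √(3341584 + ((-27 + 42) - 1066)²)) = -1510248 - (952 - √(3341584 + (15 - 1066)²)) = -1510248 - (952 - √(3341584 + (-1051)²)) = -1510248 - (952 - √(3341584 + 1104601)) = -1510248 - (952 - √4446185) = -1510248 + (-952 + √4446185) = -1511200 + √4446185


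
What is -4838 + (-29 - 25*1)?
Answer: -4892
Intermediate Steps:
-4838 + (-29 - 25*1) = -4838 + (-29 - 25) = -4838 - 54 = -4892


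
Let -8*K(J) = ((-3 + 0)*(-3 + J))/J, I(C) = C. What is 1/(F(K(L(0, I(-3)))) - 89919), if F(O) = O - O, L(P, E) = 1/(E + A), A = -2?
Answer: -1/89919 ≈ -1.1121e-5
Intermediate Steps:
L(P, E) = 1/(-2 + E) (L(P, E) = 1/(E - 2) = 1/(-2 + E))
K(J) = -(9 - 3*J)/(8*J) (K(J) = -(-3 + 0)*(-3 + J)/(8*J) = -(-3*(-3 + J))/(8*J) = -(9 - 3*J)/(8*J))
F(O) = 0
1/(F(K(L(0, I(-3)))) - 89919) = 1/(0 - 89919) = 1/(-89919) = -1/89919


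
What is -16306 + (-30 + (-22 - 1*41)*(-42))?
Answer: -13690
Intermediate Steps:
-16306 + (-30 + (-22 - 1*41)*(-42)) = -16306 + (-30 + (-22 - 41)*(-42)) = -16306 + (-30 - 63*(-42)) = -16306 + (-30 + 2646) = -16306 + 2616 = -13690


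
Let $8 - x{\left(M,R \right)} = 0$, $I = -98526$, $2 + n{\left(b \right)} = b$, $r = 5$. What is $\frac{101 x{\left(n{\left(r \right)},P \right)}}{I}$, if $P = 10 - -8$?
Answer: $- \frac{404}{49263} \approx -0.0082009$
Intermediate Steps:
$n{\left(b \right)} = -2 + b$
$P = 18$ ($P = 10 + 8 = 18$)
$x{\left(M,R \right)} = 8$ ($x{\left(M,R \right)} = 8 - 0 = 8 + 0 = 8$)
$\frac{101 x{\left(n{\left(r \right)},P \right)}}{I} = \frac{101 \cdot 8}{-98526} = 808 \left(- \frac{1}{98526}\right) = - \frac{404}{49263}$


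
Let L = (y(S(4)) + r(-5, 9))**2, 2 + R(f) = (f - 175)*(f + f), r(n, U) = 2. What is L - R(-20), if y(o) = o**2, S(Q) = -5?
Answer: -7069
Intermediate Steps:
R(f) = -2 + 2*f*(-175 + f) (R(f) = -2 + (f - 175)*(f + f) = -2 + (-175 + f)*(2*f) = -2 + 2*f*(-175 + f))
L = 729 (L = ((-5)**2 + 2)**2 = (25 + 2)**2 = 27**2 = 729)
L - R(-20) = 729 - (-2 - 350*(-20) + 2*(-20)**2) = 729 - (-2 + 7000 + 2*400) = 729 - (-2 + 7000 + 800) = 729 - 1*7798 = 729 - 7798 = -7069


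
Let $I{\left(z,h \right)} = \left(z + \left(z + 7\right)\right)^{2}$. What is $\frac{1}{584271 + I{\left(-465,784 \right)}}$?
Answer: $\frac{1}{1436200} \approx 6.9628 \cdot 10^{-7}$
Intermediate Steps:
$I{\left(z,h \right)} = \left(7 + 2 z\right)^{2}$ ($I{\left(z,h \right)} = \left(z + \left(7 + z\right)\right)^{2} = \left(7 + 2 z\right)^{2}$)
$\frac{1}{584271 + I{\left(-465,784 \right)}} = \frac{1}{584271 + \left(7 + 2 \left(-465\right)\right)^{2}} = \frac{1}{584271 + \left(7 - 930\right)^{2}} = \frac{1}{584271 + \left(-923\right)^{2}} = \frac{1}{584271 + 851929} = \frac{1}{1436200}$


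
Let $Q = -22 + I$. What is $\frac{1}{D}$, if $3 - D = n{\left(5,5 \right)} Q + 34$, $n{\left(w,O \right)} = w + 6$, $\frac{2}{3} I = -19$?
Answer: $\frac{2}{1049} \approx 0.0019066$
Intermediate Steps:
$I = - \frac{57}{2}$ ($I = \frac{3}{2} \left(-19\right) = - \frac{57}{2} \approx -28.5$)
$Q = - \frac{101}{2}$ ($Q = -22 - \frac{57}{2} = - \frac{101}{2} \approx -50.5$)
$n{\left(w,O \right)} = 6 + w$
$D = \frac{1049}{2}$ ($D = 3 - \left(\left(6 + 5\right) \left(- \frac{101}{2}\right) + 34\right) = 3 - \left(11 \left(- \frac{101}{2}\right) + 34\right) = 3 - \left(- \frac{1111}{2} + 34\right) = 3 - - \frac{1043}{2} = 3 + \frac{1043}{2} = \frac{1049}{2} \approx 524.5$)
$\frac{1}{D} = \frac{1}{\frac{1049}{2}} = \frac{2}{1049}$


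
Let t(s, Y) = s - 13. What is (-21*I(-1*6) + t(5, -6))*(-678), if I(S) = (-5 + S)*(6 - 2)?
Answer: -621048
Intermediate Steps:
t(s, Y) = -13 + s
I(S) = -20 + 4*S (I(S) = (-5 + S)*4 = -20 + 4*S)
(-21*I(-1*6) + t(5, -6))*(-678) = (-21*(-20 + 4*(-1*6)) + (-13 + 5))*(-678) = (-21*(-20 + 4*(-6)) - 8)*(-678) = (-21*(-20 - 24) - 8)*(-678) = (-21*(-44) - 8)*(-678) = (924 - 8)*(-678) = 916*(-678) = -621048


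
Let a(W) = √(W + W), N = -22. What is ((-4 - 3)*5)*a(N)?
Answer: -70*I*√11 ≈ -232.16*I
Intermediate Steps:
a(W) = √2*√W (a(W) = √(2*W) = √2*√W)
((-4 - 3)*5)*a(N) = ((-4 - 3)*5)*(√2*√(-22)) = (-7*5)*(√2*(I*√22)) = -70*I*√11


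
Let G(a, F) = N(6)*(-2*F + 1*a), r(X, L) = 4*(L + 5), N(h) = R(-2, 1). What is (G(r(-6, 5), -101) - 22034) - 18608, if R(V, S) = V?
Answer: -41126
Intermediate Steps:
N(h) = -2
r(X, L) = 20 + 4*L (r(X, L) = 4*(5 + L) = 20 + 4*L)
G(a, F) = -2*a + 4*F (G(a, F) = -2*(-2*F + 1*a) = -2*(-2*F + a) = -2*(a - 2*F) = -2*a + 4*F)
(G(r(-6, 5), -101) - 22034) - 18608 = ((-2*(20 + 4*5) + 4*(-101)) - 22034) - 18608 = ((-2*(20 + 20) - 404) - 22034) - 18608 = ((-2*40 - 404) - 22034) - 18608 = ((-80 - 404) - 22034) - 18608 = (-484 - 22034) - 18608 = -22518 - 18608 = -41126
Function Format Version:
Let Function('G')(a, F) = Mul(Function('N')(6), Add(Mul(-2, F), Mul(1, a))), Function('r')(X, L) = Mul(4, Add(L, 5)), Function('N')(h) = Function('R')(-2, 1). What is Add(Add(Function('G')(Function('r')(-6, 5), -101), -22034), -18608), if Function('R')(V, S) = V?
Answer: -41126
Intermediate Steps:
Function('N')(h) = -2
Function('r')(X, L) = Add(20, Mul(4, L)) (Function('r')(X, L) = Mul(4, Add(5, L)) = Add(20, Mul(4, L)))
Function('G')(a, F) = Add(Mul(-2, a), Mul(4, F)) (Function('G')(a, F) = Mul(-2, Add(Mul(-2, F), Mul(1, a))) = Mul(-2, Add(Mul(-2, F), a)) = Mul(-2, Add(a, Mul(-2, F))) = Add(Mul(-2, a), Mul(4, F)))
Add(Add(Function('G')(Function('r')(-6, 5), -101), -22034), -18608) = Add(Add(Add(Mul(-2, Add(20, Mul(4, 5))), Mul(4, -101)), -22034), -18608) = Add(Add(Add(Mul(-2, Add(20, 20)), -404), -22034), -18608) = Add(Add(Add(Mul(-2, 40), -404), -22034), -18608) = Add(Add(Add(-80, -404), -22034), -18608) = Add(Add(-484, -22034), -18608) = Add(-22518, -18608) = -41126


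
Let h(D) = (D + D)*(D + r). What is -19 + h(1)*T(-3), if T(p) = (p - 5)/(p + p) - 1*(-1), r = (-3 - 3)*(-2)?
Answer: 125/3 ≈ 41.667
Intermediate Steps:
r = 12 (r = -6*(-2) = 12)
T(p) = 1 + (-5 + p)/(2*p) (T(p) = (-5 + p)/((2*p)) + 1 = (-5 + p)*(1/(2*p)) + 1 = (-5 + p)/(2*p) + 1 = 1 + (-5 + p)/(2*p))
h(D) = 2*D*(12 + D) (h(D) = (D + D)*(D + 12) = (2*D)*(12 + D) = 2*D*(12 + D))
-19 + h(1)*T(-3) = -19 + (2*1*(12 + 1))*((1/2)*(-5 + 3*(-3))/(-3)) = -19 + (2*1*13)*((1/2)*(-1/3)*(-5 - 9)) = -19 + 26*((1/2)*(-1/3)*(-14)) = -19 + 26*(7/3) = -19 + 182/3 = 125/3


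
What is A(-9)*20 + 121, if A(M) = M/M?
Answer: 141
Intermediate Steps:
A(M) = 1
A(-9)*20 + 121 = 1*20 + 121 = 20 + 121 = 141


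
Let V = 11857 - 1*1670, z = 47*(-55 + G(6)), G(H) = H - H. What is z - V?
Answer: -12772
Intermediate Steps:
G(H) = 0
z = -2585 (z = 47*(-55 + 0) = 47*(-55) = -2585)
V = 10187 (V = 11857 - 1670 = 10187)
z - V = -2585 - 1*10187 = -2585 - 10187 = -12772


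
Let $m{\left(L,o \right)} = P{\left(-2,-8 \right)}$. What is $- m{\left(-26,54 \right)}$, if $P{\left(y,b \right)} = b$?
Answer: $8$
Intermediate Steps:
$m{\left(L,o \right)} = -8$
$- m{\left(-26,54 \right)} = \left(-1\right) \left(-8\right) = 8$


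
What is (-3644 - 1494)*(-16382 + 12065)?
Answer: 22180746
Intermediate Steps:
(-3644 - 1494)*(-16382 + 12065) = -5138*(-4317) = 22180746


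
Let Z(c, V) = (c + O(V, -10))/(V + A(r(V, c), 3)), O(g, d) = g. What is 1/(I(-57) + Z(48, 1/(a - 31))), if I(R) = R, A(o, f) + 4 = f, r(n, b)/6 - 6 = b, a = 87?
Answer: -55/5824 ≈ -0.0094437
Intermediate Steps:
r(n, b) = 36 + 6*b
A(o, f) = -4 + f
Z(c, V) = (V + c)/(-1 + V) (Z(c, V) = (c + V)/(V + (-4 + 3)) = (V + c)/(V - 1) = (V + c)/(-1 + V))
1/(I(-57) + Z(48, 1/(a - 31))) = 1/(-57 + (1/(87 - 31) + 48)/(-1 + 1/(87 - 31))) = 1/(-57 + (1/56 + 48)/(-1 + 1/56)) = 1/(-57 + (2689/56)/(-55/56)) = 1/(-57 - 56/55*2689/56) = 1/(-57 - 2689/55) = 1/(-5824/55) = -55/5824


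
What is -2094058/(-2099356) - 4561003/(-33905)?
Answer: 4823084025279/35589332590 ≈ 135.52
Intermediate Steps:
-2094058/(-2099356) - 4561003/(-33905) = -2094058*(-1/2099356) - 4561003*(-1/33905) = 1047029/1049678 + 4561003/33905 = 4823084025279/35589332590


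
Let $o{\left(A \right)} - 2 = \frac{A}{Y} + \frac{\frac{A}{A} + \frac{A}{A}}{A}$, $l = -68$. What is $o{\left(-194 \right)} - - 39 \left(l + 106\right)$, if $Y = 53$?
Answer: $\frac{7610373}{5141} \approx 1480.3$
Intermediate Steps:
$o{\left(A \right)} = 2 + \frac{2}{A} + \frac{A}{53}$ ($o{\left(A \right)} = 2 + \left(\frac{A}{53} + \frac{\frac{A}{A} + \frac{A}{A}}{A}\right) = 2 + \left(A \frac{1}{53} + \frac{1 + 1}{A}\right) = 2 + \left(\frac{A}{53} + \frac{2}{A}\right) = 2 + \left(\frac{2}{A} + \frac{A}{53}\right) = 2 + \frac{2}{A} + \frac{A}{53}$)
$o{\left(-194 \right)} - - 39 \left(l + 106\right) = \left(2 + \frac{2}{-194} + \frac{1}{53} \left(-194\right)\right) - - 39 \left(-68 + 106\right) = \left(2 + 2 \left(- \frac{1}{194}\right) - \frac{194}{53}\right) - \left(-39\right) 38 = \left(2 - \frac{1}{97} - \frac{194}{53}\right) - -1482 = - \frac{8589}{5141} + 1482 = \frac{7610373}{5141}$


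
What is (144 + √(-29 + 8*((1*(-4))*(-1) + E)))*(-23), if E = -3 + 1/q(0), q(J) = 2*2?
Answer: -3312 - 23*I*√19 ≈ -3312.0 - 100.25*I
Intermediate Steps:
q(J) = 4
E = -11/4 (E = -3 + 1/4 = -3 + ¼ = -11/4 ≈ -2.7500)
(144 + √(-29 + 8*((1*(-4))*(-1) + E)))*(-23) = (144 + √(-29 + 8*((1*(-4))*(-1) - 11/4)))*(-23) = (144 + √(-29 + 8*(-4*(-1) - 11/4)))*(-23) = (144 + √(-29 + 8*(4 - 11/4)))*(-23) = (144 + √(-29 + 8*(5/4)))*(-23) = (144 + √(-29 + 10))*(-23) = (144 + √(-19))*(-23) = (144 + I*√19)*(-23) = -3312 - 23*I*√19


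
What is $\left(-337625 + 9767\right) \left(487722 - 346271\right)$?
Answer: $-46375841958$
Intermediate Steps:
$\left(-337625 + 9767\right) \left(487722 - 346271\right) = \left(-327858\right) 141451 = -46375841958$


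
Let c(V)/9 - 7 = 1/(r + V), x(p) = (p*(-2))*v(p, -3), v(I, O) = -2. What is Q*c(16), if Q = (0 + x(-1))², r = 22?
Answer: 19224/19 ≈ 1011.8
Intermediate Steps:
x(p) = 4*p (x(p) = (p*(-2))*(-2) = -2*p*(-2) = 4*p)
c(V) = 63 + 9/(22 + V)
Q = 16 (Q = (0 + 4*(-1))² = (0 - 4)² = (-4)² = 16)
Q*c(16) = 16*(9*(155 + 7*16)/(22 + 16)) = 16*(9*(155 + 112)/38) = 16*(9*(1/38)*267) = 16*(2403/38) = 19224/19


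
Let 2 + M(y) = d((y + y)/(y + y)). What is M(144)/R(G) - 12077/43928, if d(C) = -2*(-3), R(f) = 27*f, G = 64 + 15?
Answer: -25584529/93698424 ≈ -0.27305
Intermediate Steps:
G = 79
d(C) = 6
M(y) = 4 (M(y) = -2 + 6 = 4)
M(144)/R(G) - 12077/43928 = 4/((27*79)) - 12077/43928 = 4/2133 - 12077*1/43928 = 4*(1/2133) - 12077/43928 = 4/2133 - 12077/43928 = -25584529/93698424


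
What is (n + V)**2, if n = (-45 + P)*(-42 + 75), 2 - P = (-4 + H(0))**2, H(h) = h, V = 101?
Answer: 3407716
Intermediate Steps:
P = -14 (P = 2 - (-4 + 0)**2 = 2 - 1*(-4)**2 = 2 - 1*16 = 2 - 16 = -14)
n = -1947 (n = (-45 - 14)*(-42 + 75) = -59*33 = -1947)
(n + V)**2 = (-1947 + 101)**2 = (-1846)**2 = 3407716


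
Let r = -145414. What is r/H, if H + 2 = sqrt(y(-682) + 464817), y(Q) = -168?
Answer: -290828/464645 - 145414*sqrt(464649)/464645 ≈ -213.95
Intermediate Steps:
H = -2 + sqrt(464649) (H = -2 + sqrt(-168 + 464817) = -2 + sqrt(464649) ≈ 679.65)
r/H = -145414/(-2 + sqrt(464649))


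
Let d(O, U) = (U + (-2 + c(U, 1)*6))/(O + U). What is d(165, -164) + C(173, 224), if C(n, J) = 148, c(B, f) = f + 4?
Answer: 12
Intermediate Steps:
c(B, f) = 4 + f
d(O, U) = (28 + U)/(O + U) (d(O, U) = (U + (-2 + (4 + 1)*6))/(O + U) = (U + (-2 + 5*6))/(O + U) = (U + (-2 + 30))/(O + U) = (U + 28)/(O + U) = (28 + U)/(O + U))
d(165, -164) + C(173, 224) = (28 - 164)/(165 - 164) + 148 = -136/1 + 148 = 1*(-136) + 148 = -136 + 148 = 12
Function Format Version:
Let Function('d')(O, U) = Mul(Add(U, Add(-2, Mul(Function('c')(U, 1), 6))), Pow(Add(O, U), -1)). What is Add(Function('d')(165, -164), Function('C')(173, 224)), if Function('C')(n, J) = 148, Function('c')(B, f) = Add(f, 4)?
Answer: 12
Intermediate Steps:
Function('c')(B, f) = Add(4, f)
Function('d')(O, U) = Mul(Pow(Add(O, U), -1), Add(28, U)) (Function('d')(O, U) = Mul(Add(U, Add(-2, Mul(Add(4, 1), 6))), Pow(Add(O, U), -1)) = Mul(Add(U, Add(-2, Mul(5, 6))), Pow(Add(O, U), -1)) = Mul(Add(U, Add(-2, 30)), Pow(Add(O, U), -1)) = Mul(Add(U, 28), Pow(Add(O, U), -1)) = Mul(Add(28, U), Pow(Add(O, U), -1)) = Mul(Pow(Add(O, U), -1), Add(28, U)))
Add(Function('d')(165, -164), Function('C')(173, 224)) = Add(Mul(Pow(Add(165, -164), -1), Add(28, -164)), 148) = Add(Mul(Pow(1, -1), -136), 148) = Add(Mul(1, -136), 148) = Add(-136, 148) = 12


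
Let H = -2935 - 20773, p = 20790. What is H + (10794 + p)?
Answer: 7876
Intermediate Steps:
H = -23708
H + (10794 + p) = -23708 + (10794 + 20790) = -23708 + 31584 = 7876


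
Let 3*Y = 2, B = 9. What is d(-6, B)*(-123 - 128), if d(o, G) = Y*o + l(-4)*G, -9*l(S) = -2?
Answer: 502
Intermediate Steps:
l(S) = 2/9 (l(S) = -⅑*(-2) = 2/9)
Y = ⅔ (Y = (⅓)*2 = ⅔ ≈ 0.66667)
d(o, G) = 2*o/3 + 2*G/9
d(-6, B)*(-123 - 128) = ((⅔)*(-6) + (2/9)*9)*(-123 - 128) = (-4 + 2)*(-251) = -2*(-251) = 502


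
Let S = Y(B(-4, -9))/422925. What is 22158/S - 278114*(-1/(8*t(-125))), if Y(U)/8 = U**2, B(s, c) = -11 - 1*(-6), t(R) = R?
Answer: 11713895659/250 ≈ 4.6856e+7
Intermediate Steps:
B(s, c) = -5 (B(s, c) = -11 + 6 = -5)
Y(U) = 8*U**2
S = 8/16917 (S = (8*(-5)**2)/422925 = (8*25)*(1/422925) = 200*(1/422925) = 8/16917 ≈ 0.00047290)
22158/S - 278114*(-1/(8*t(-125))) = 22158/(8/16917) - 278114/((-8*(-125))) = 22158*(16917/8) - 278114/1000 = 187423443/4 - 278114*1/1000 = 187423443/4 - 139057/500 = 11713895659/250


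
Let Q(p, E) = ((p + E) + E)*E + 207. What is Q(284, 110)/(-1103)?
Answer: -55647/1103 ≈ -50.451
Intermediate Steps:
Q(p, E) = 207 + E*(p + 2*E) (Q(p, E) = ((E + p) + E)*E + 207 = (p + 2*E)*E + 207 = E*(p + 2*E) + 207 = 207 + E*(p + 2*E))
Q(284, 110)/(-1103) = (207 + 2*110² + 110*284)/(-1103) = (207 + 2*12100 + 31240)*(-1/1103) = (207 + 24200 + 31240)*(-1/1103) = 55647*(-1/1103) = -55647/1103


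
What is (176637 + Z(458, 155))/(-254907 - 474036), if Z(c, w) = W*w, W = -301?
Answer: -7646/42879 ≈ -0.17832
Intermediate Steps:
Z(c, w) = -301*w
(176637 + Z(458, 155))/(-254907 - 474036) = (176637 - 301*155)/(-254907 - 474036) = (176637 - 46655)/(-728943) = 129982*(-1/728943) = -7646/42879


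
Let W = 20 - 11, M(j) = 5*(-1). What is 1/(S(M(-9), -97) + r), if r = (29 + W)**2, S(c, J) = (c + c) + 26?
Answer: 1/1460 ≈ 0.00068493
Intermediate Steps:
M(j) = -5
W = 9
S(c, J) = 26 + 2*c (S(c, J) = 2*c + 26 = 26 + 2*c)
r = 1444 (r = (29 + 9)**2 = 38**2 = 1444)
1/(S(M(-9), -97) + r) = 1/((26 + 2*(-5)) + 1444) = 1/((26 - 10) + 1444) = 1/(16 + 1444) = 1/1460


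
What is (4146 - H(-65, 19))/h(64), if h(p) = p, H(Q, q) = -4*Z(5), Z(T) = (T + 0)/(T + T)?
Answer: 1037/16 ≈ 64.813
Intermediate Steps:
Z(T) = ½ (Z(T) = T/((2*T)) = T*(1/(2*T)) = ½)
H(Q, q) = -2 (H(Q, q) = -4*½ = -2)
(4146 - H(-65, 19))/h(64) = (4146 - 1*(-2))/64 = (4146 + 2)*(1/64) = 4148*(1/64) = 1037/16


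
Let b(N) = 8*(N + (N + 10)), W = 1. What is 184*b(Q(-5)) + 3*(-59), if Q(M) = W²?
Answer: 17487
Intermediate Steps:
Q(M) = 1 (Q(M) = 1² = 1)
b(N) = 80 + 16*N (b(N) = 8*(N + (10 + N)) = 8*(10 + 2*N) = 80 + 16*N)
184*b(Q(-5)) + 3*(-59) = 184*(80 + 16*1) + 3*(-59) = 184*(80 + 16) - 177 = 184*96 - 177 = 17664 - 177 = 17487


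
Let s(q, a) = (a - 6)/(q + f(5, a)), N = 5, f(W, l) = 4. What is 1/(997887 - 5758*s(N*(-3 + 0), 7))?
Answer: 11/10982515 ≈ 1.0016e-6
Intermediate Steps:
s(q, a) = (-6 + a)/(4 + q) (s(q, a) = (a - 6)/(q + 4) = (-6 + a)/(4 + q))
1/(997887 - 5758*s(N*(-3 + 0), 7)) = 1/(997887 - 5758*(-6 + 7)/(4 + 5*(-3 + 0))) = 1/(997887 - 5758/(4 + 5*(-3))) = 1/(997887 - 5758/(4 - 15)) = 1/(997887 - 5758/(-11)) = 1/(997887 - (-5758)/11) = 1/(997887 - 5758*(-1/11)) = 1/(997887 + 5758/11) = 1/(10982515/11) = 11/10982515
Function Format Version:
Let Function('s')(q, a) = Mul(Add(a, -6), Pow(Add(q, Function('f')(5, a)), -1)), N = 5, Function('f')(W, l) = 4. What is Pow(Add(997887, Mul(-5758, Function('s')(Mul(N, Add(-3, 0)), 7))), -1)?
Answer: Rational(11, 10982515) ≈ 1.0016e-6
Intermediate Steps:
Function('s')(q, a) = Mul(Pow(Add(4, q), -1), Add(-6, a)) (Function('s')(q, a) = Mul(Add(a, -6), Pow(Add(q, 4), -1)) = Mul(Add(-6, a), Pow(Add(4, q), -1)) = Mul(Pow(Add(4, q), -1), Add(-6, a)))
Pow(Add(997887, Mul(-5758, Function('s')(Mul(N, Add(-3, 0)), 7))), -1) = Pow(Add(997887, Mul(-5758, Mul(Pow(Add(4, Mul(5, Add(-3, 0))), -1), Add(-6, 7)))), -1) = Pow(Add(997887, Mul(-5758, Mul(Pow(Add(4, Mul(5, -3)), -1), 1))), -1) = Pow(Add(997887, Mul(-5758, Mul(Pow(Add(4, -15), -1), 1))), -1) = Pow(Add(997887, Mul(-5758, Mul(Pow(-11, -1), 1))), -1) = Pow(Add(997887, Mul(-5758, Mul(Rational(-1, 11), 1))), -1) = Pow(Add(997887, Mul(-5758, Rational(-1, 11))), -1) = Pow(Add(997887, Rational(5758, 11)), -1) = Pow(Rational(10982515, 11), -1) = Rational(11, 10982515)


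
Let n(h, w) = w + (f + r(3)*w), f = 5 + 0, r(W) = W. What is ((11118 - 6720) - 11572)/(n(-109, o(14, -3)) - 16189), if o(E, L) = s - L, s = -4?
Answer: 3587/8094 ≈ 0.44317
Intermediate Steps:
f = 5
o(E, L) = -4 - L
n(h, w) = 5 + 4*w (n(h, w) = w + (5 + 3*w) = 5 + 4*w)
((11118 - 6720) - 11572)/(n(-109, o(14, -3)) - 16189) = ((11118 - 6720) - 11572)/((5 + 4*(-4 - 1*(-3))) - 16189) = (4398 - 11572)/((5 + 4*(-4 + 3)) - 16189) = -7174/((5 + 4*(-1)) - 16189) = -7174/((5 - 4) - 16189) = -7174/(1 - 16189) = -7174/(-16188) = -7174*(-1/16188) = 3587/8094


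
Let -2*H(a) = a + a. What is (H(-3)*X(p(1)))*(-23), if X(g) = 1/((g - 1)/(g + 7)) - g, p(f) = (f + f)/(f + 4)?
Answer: 4393/5 ≈ 878.60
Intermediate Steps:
p(f) = 2*f/(4 + f) (p(f) = (2*f)/(4 + f) = 2*f/(4 + f))
X(g) = -g + (7 + g)/(-1 + g) (X(g) = 1/((-1 + g)/(7 + g)) - g = (7 + g)/(-1 + g) - g = -g + (7 + g)/(-1 + g))
H(a) = -a (H(a) = -(a + a)/2 = -a)
(H(-3)*X(p(1)))*(-23) = ((-1*(-3))*((7 - (2*1/(4 + 1))² + 2*(2*1/(4 + 1)))/(-1 + 2*1/(4 + 1))))*(-23) = (3*((7 - (2*1/5)² + 2*(2*1/5))/(-1 + 2*1/5)))*(-23) = (3*((7 - (2*1*(⅕))² + 2*(2*1*(⅕)))/(-1 + 2*1*(⅕))))*(-23) = (3*((7 - (⅖)² + 2*(⅖))/(-1 + ⅖)))*(-23) = (3*((7 - 1*4/25 + ⅘)/(-⅗)))*(-23) = (3*(-5*(7 - 4/25 + ⅘)/3))*(-23) = (3*(-5/3*191/25))*(-23) = (3*(-191/15))*(-23) = -191/5*(-23) = 4393/5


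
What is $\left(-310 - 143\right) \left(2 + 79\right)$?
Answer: $-36693$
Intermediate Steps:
$\left(-310 - 143\right) \left(2 + 79\right) = \left(-453\right) 81 = -36693$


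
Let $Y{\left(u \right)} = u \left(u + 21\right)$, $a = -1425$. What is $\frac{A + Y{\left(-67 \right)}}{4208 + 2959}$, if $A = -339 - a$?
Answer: $\frac{4168}{7167} \approx 0.58155$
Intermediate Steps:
$Y{\left(u \right)} = u \left(21 + u\right)$
$A = 1086$ ($A = -339 - -1425 = -339 + 1425 = 1086$)
$\frac{A + Y{\left(-67 \right)}}{4208 + 2959} = \frac{1086 - 67 \left(21 - 67\right)}{4208 + 2959} = \frac{1086 - -3082}{7167} = \left(1086 + 3082\right) \frac{1}{7167} = 4168 \cdot \frac{1}{7167} = \frac{4168}{7167}$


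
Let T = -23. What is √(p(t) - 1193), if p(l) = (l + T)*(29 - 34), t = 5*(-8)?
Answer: I*√878 ≈ 29.631*I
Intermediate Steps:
t = -40
p(l) = 115 - 5*l (p(l) = (l - 23)*(29 - 34) = (-23 + l)*(-5) = 115 - 5*l)
√(p(t) - 1193) = √((115 - 5*(-40)) - 1193) = √((115 + 200) - 1193) = √(315 - 1193) = √(-878) = I*√878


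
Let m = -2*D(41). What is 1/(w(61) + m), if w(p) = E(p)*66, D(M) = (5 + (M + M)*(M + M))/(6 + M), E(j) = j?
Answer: 47/175764 ≈ 0.00026740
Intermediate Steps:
D(M) = (5 + 4*M²)/(6 + M) (D(M) = (5 + (2*M)*(2*M))/(6 + M) = (5 + 4*M²)/(6 + M))
w(p) = 66*p (w(p) = p*66 = 66*p)
m = -13458/47 (m = -2*(5 + 4*41²)/(6 + 41) = -2*(5 + 4*1681)/47 = -2*(5 + 6724)/47 = -2*6729/47 = -13458/47 ≈ -286.34)
1/(w(61) + m) = 1/(66*61 - 13458/47) = 1/(4026 - 13458/47) = 1/(175764/47) = 47/175764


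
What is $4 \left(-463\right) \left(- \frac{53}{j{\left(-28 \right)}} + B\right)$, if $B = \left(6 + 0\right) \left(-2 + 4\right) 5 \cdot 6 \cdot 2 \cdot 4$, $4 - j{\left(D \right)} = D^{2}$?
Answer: $- \frac{1040107739}{195} \approx -5.3339 \cdot 10^{6}$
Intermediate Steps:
$j{\left(D \right)} = 4 - D^{2}$
$B = 2880$ ($B = 6 \cdot 2 \cdot 5 \cdot 6 \cdot 2 \cdot 4 = 12 \cdot 5 \cdot 6 \cdot 2 \cdot 4 = 60 \cdot 6 \cdot 2 \cdot 4 = 360 \cdot 2 \cdot 4 = 720 \cdot 4 = 2880$)
$4 \left(-463\right) \left(- \frac{53}{j{\left(-28 \right)}} + B\right) = 4 \left(-463\right) \left(- \frac{53}{4 - \left(-28\right)^{2}} + 2880\right) = - 1852 \left(- \frac{53}{4 - 784} + 2880\right) = - 1852 \left(- \frac{53}{-780} + 2880\right) = - 1852 \left(\left(-53\right) \left(- \frac{1}{780}\right) + 2880\right) = - 1852 \left(\frac{53}{780} + 2880\right) = \left(-1852\right) \frac{2246453}{780} = - \frac{1040107739}{195}$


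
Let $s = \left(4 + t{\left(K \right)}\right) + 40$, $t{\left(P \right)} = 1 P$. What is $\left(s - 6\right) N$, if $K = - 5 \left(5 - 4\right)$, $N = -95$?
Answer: $-3135$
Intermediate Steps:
$K = -5$ ($K = \left(-5\right) 1 = -5$)
$t{\left(P \right)} = P$
$s = 39$ ($s = \left(4 - 5\right) + 40 = -1 + 40 = 39$)
$\left(s - 6\right) N = \left(39 - 6\right) \left(-95\right) = 33 \left(-95\right) = -3135$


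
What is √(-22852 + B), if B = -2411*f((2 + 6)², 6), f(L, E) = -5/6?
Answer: I*√750342/6 ≈ 144.37*I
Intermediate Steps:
f(L, E) = -⅚ (f(L, E) = -5*⅙ = -⅚)
B = 12055/6 (B = -2411*(-⅚) = 12055/6 ≈ 2009.2)
√(-22852 + B) = √(-22852 + 12055/6) = √(-125057/6) = I*√750342/6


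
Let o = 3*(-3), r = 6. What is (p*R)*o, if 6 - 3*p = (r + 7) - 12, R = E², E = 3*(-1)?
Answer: -135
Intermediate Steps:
E = -3
R = 9 (R = (-3)² = 9)
p = 5/3 (p = 2 - ((6 + 7) - 12)/3 = 2 - (13 - 12)/3 = 2 - ⅓*1 = 2 - ⅓ = 5/3 ≈ 1.6667)
o = -9
(p*R)*o = ((5/3)*9)*(-9) = 15*(-9) = -135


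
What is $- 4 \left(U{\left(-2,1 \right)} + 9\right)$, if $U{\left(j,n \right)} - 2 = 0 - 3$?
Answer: $-32$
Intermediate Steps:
$U{\left(j,n \right)} = -1$ ($U{\left(j,n \right)} = 2 + \left(0 - 3\right) = 2 - 3 = -1$)
$- 4 \left(U{\left(-2,1 \right)} + 9\right) = - 4 \left(-1 + 9\right) = \left(-4\right) 8 = -32$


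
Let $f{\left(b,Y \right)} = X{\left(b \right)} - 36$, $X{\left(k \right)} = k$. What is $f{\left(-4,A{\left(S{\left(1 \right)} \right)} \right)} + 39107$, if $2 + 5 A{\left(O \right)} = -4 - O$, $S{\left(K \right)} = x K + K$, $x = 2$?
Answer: $39067$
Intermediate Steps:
$S{\left(K \right)} = 3 K$ ($S{\left(K \right)} = 2 K + K = 3 K$)
$A{\left(O \right)} = - \frac{6}{5} - \frac{O}{5}$ ($A{\left(O \right)} = - \frac{2}{5} + \frac{-4 - O}{5} = - \frac{2}{5} - \left(\frac{4}{5} + \frac{O}{5}\right) = - \frac{6}{5} - \frac{O}{5}$)
$f{\left(b,Y \right)} = -36 + b$ ($f{\left(b,Y \right)} = b - 36 = -36 + b$)
$f{\left(-4,A{\left(S{\left(1 \right)} \right)} \right)} + 39107 = \left(-36 - 4\right) + 39107 = -40 + 39107 = 39067$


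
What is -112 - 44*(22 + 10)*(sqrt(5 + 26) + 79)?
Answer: -111344 - 1408*sqrt(31) ≈ -1.1918e+5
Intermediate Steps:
-112 - 44*(22 + 10)*(sqrt(5 + 26) + 79) = -112 - 1408*(sqrt(31) + 79) = -112 - 1408*(79 + sqrt(31)) = -112 - 44*(2528 + 32*sqrt(31)) = -112 + (-111232 - 1408*sqrt(31)) = -111344 - 1408*sqrt(31)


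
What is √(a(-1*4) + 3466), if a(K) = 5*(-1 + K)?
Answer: √3441 ≈ 58.660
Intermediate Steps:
a(K) = -5 + 5*K
√(a(-1*4) + 3466) = √((-5 + 5*(-1*4)) + 3466) = √((-5 + 5*(-4)) + 3466) = √((-5 - 20) + 3466) = √(-25 + 3466) = √3441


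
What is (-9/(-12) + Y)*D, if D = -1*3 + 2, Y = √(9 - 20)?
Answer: -¾ - I*√11 ≈ -0.75 - 3.3166*I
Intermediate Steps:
Y = I*√11 (Y = √(-11) = I*√11 ≈ 3.3166*I)
D = -1 (D = -3 + 2 = -1)
(-9/(-12) + Y)*D = (-9/(-12) + I*√11)*(-1) = (-9*(-1/12) + I*√11)*(-1) = (¾ + I*√11)*(-1) = -¾ - I*√11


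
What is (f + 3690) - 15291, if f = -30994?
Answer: -42595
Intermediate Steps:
(f + 3690) - 15291 = (-30994 + 3690) - 15291 = -27304 - 15291 = -42595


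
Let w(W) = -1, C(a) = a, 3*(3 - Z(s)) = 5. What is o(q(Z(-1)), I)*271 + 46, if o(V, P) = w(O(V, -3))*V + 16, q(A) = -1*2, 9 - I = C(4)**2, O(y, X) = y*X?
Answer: 4924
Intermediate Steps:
Z(s) = 4/3 (Z(s) = 3 - 1/3*5 = 3 - 5/3 = 4/3)
O(y, X) = X*y
I = -7 (I = 9 - 1*4**2 = 9 - 1*16 = 9 - 16 = -7)
q(A) = -2
o(V, P) = 16 - V (o(V, P) = -V + 16 = 16 - V)
o(q(Z(-1)), I)*271 + 46 = (16 - 1*(-2))*271 + 46 = (16 + 2)*271 + 46 = 18*271 + 46 = 4878 + 46 = 4924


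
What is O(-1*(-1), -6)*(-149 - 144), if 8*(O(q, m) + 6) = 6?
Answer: 6153/4 ≈ 1538.3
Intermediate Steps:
O(q, m) = -21/4 (O(q, m) = -6 + (1/8)*6 = -6 + 3/4 = -21/4)
O(-1*(-1), -6)*(-149 - 144) = -21*(-149 - 144)/4 = -21/4*(-293) = 6153/4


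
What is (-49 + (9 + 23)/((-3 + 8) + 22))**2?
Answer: 1666681/729 ≈ 2286.3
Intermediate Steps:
(-49 + (9 + 23)/((-3 + 8) + 22))**2 = (-49 + 32/(5 + 22))**2 = (-49 + 32/27)**2 = (-1291/27)**2 = 1666681/729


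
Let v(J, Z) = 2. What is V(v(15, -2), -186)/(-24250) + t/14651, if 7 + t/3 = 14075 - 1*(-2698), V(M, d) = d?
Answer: 611225793/177643375 ≈ 3.4407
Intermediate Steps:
t = 50298 (t = -21 + 3*(14075 - 1*(-2698)) = -21 + 3*(14075 + 2698) = -21 + 3*16773 = -21 + 50319 = 50298)
V(v(15, -2), -186)/(-24250) + t/14651 = -186/(-24250) + 50298/14651 = -186*(-1/24250) + 50298*(1/14651) = 93/12125 + 50298/14651 = 611225793/177643375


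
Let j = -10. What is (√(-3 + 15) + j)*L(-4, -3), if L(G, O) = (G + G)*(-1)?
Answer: -80 + 16*√3 ≈ -52.287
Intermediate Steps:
L(G, O) = -2*G (L(G, O) = (2*G)*(-1) = -2*G)
(√(-3 + 15) + j)*L(-4, -3) = (√(-3 + 15) - 10)*(-2*(-4)) = (√12 - 10)*8 = (2*√3 - 10)*8 = (-10 + 2*√3)*8 = -80 + 16*√3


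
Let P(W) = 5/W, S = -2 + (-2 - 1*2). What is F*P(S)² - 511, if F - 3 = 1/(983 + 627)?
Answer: -5899357/11592 ≈ -508.92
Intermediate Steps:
F = 4831/1610 (F = 3 + 1/(983 + 627) = 3 + 1/1610 = 4831/1610 ≈ 3.0006)
S = -6 (S = -2 + (-2 - 2) = -2 - 4 = -6)
F*P(S)² - 511 = 4831*(5/(-6))²/1610 - 511 = 4831*(5*(-⅙))²/1610 - 511 = 4831*(-⅚)²/1610 - 511 = (4831/1610)*(25/36) - 511 = 24155/11592 - 511 = -5899357/11592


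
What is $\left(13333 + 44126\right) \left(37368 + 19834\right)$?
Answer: $3286769718$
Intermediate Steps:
$\left(13333 + 44126\right) \left(37368 + 19834\right) = 57459 \cdot 57202 = 3286769718$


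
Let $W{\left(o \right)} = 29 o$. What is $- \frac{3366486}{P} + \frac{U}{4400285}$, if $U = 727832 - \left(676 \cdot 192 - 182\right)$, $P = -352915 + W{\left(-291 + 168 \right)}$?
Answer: $\frac{7513376611757}{784311198685} \approx 9.5796$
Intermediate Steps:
$P = -356482$ ($P = -352915 + 29 \left(-291 + 168\right) = -352915 + 29 \left(-123\right) = -352915 - 3567 = -356482$)
$U = 598222$ ($U = 727832 - \left(129792 - 182\right) = 727832 - 129610 = 598222$)
$- \frac{3366486}{P} + \frac{U}{4400285} = - \frac{3366486}{-356482} + \frac{598222}{4400285} = \left(-3366486\right) \left(- \frac{1}{356482}\right) + 598222 \cdot \frac{1}{4400285} = \frac{1683243}{178241} + \frac{598222}{4400285} = \frac{7513376611757}{784311198685}$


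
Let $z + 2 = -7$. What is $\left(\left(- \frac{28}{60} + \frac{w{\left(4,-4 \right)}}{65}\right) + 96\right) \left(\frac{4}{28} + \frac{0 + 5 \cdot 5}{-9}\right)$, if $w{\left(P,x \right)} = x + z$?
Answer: $- \frac{47476}{189} \approx -251.2$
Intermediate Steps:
$z = -9$ ($z = -2 - 7 = -9$)
$w{\left(P,x \right)} = -9 + x$ ($w{\left(P,x \right)} = x - 9 = -9 + x$)
$\left(\left(- \frac{28}{60} + \frac{w{\left(4,-4 \right)}}{65}\right) + 96\right) \left(\frac{4}{28} + \frac{0 + 5 \cdot 5}{-9}\right) = \left(\left(- \frac{28}{60} + \frac{-9 - 4}{65}\right) + 96\right) \left(\frac{4}{28} + \frac{0 + 5 \cdot 5}{-9}\right) = \left(\left(\left(-28\right) \frac{1}{60} - \frac{1}{5}\right) + 96\right) \left(4 \cdot \frac{1}{28} + \left(0 + 25\right) \left(- \frac{1}{9}\right)\right) = \left(\left(- \frac{7}{15} - \frac{1}{5}\right) + 96\right) \left(\frac{1}{7} + 25 \left(- \frac{1}{9}\right)\right) = \left(- \frac{2}{3} + 96\right) \left(\frac{1}{7} - \frac{25}{9}\right) = \frac{286}{3} \left(- \frac{166}{63}\right) = - \frac{47476}{189}$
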